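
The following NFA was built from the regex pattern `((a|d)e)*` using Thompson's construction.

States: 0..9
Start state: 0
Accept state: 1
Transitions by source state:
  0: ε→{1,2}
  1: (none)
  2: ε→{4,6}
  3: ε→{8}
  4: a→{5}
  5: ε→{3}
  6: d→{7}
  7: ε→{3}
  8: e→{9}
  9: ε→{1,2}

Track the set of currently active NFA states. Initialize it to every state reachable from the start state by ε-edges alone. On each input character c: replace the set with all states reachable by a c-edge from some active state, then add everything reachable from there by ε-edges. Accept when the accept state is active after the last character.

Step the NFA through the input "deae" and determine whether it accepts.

Answer: ACCEPT

Derivation:
S₀ = ε-closure({0}) = {0,1,2,4,6}
'd' @ 1: {3,7,8}
'e' @ 2: {1,2,4,6,9}  (accept∈set)
'a' @ 3: {3,5,8}
'e' @ 4: {1,2,4,6,9}  (accept∈set)
end set {1,2,4,6,9} — state 1 in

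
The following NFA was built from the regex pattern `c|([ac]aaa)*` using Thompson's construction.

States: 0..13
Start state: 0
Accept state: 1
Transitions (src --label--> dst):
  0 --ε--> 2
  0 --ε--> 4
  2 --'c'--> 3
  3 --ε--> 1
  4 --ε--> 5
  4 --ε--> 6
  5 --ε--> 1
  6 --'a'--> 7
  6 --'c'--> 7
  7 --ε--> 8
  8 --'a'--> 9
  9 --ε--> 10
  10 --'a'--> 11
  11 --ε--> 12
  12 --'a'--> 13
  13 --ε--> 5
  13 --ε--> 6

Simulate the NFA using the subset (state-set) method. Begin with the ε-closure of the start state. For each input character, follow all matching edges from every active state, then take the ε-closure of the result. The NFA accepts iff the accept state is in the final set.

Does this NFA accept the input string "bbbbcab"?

Answer: REJECT

Trace:
start: ε-closure({0}) = {0,1,2,4,5,6}
'b' @ 1: {}  — no active states
rest 'bbbcab' ignored (set empty)
after full input: {}  (accept=1 not in)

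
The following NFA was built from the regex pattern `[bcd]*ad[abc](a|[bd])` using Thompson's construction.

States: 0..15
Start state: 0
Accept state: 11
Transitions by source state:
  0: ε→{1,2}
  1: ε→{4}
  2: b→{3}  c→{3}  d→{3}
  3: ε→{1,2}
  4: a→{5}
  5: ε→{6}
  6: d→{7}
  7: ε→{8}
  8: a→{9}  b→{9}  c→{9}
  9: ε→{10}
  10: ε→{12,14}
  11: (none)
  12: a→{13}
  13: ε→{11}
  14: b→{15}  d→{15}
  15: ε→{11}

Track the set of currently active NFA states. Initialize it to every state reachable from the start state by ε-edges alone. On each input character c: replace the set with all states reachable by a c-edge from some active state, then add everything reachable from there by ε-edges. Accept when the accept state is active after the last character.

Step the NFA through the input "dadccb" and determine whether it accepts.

Answer: REJECT

Steps:
initial (ε-close {0}): {0,1,2,4}
'd' @ 1: {1,2,3,4}
'a' @ 2: {5,6}
'd' @ 3: {7,8}
'c' @ 4: {9,10,12,14}
'c' @ 5: {}  — state set empty
rest 'b' ignored (set empty)
end set {} — state 11 not in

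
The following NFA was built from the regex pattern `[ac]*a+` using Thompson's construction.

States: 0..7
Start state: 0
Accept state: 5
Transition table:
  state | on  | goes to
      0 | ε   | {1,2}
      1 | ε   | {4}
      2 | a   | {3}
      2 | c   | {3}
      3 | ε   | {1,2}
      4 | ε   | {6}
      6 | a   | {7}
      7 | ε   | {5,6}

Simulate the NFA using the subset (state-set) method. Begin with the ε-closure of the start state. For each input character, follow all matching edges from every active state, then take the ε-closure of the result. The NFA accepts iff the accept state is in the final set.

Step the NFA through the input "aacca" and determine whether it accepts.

Answer: ACCEPT

Steps:
initial (ε-close {0}): {0,1,2,4,6}
'a' @ 1: {1,2,3,4,5,6,7}  (accept∈set)
'a' @ 2: {1,2,3,4,5,6,7}  (accept∈set)
'c' @ 3: {1,2,3,4,6}
'c' @ 4: {1,2,3,4,6}
'a' @ 5: {1,2,3,4,5,6,7}  (accept∈set)
end set {1,2,3,4,5,6,7} — state 5 in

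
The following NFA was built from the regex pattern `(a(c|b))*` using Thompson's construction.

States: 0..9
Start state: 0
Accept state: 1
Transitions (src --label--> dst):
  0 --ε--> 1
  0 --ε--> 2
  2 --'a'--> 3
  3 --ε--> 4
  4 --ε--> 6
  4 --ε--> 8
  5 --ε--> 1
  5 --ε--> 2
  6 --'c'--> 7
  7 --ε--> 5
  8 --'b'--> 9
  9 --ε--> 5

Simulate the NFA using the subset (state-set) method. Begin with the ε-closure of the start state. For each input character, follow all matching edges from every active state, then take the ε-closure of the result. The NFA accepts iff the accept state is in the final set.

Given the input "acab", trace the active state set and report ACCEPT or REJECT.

initial (ε-close {0}): {0,1,2}
'a' @ 1: {3,4,6,8}
'c' @ 2: {1,2,5,7}  (accept∈set)
'a' @ 3: {3,4,6,8}
'b' @ 4: {1,2,5,9}  (accept∈set)
end set {1,2,5,9} — state 1 in

Answer: ACCEPT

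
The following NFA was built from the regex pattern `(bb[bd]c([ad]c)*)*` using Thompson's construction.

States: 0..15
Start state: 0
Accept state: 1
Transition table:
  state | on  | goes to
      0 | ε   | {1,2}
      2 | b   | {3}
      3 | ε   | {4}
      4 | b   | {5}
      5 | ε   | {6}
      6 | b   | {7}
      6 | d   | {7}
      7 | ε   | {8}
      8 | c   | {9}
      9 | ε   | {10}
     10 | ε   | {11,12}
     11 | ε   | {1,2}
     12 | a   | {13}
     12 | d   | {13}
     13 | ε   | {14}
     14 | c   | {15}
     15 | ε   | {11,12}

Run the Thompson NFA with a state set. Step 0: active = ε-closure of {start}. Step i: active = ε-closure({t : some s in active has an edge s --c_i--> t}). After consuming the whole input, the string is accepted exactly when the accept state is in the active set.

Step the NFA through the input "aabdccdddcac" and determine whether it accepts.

S₀ = ε-closure({0}) = {0,1,2}
'a' @ 1: {}  — no active states
rest 'abdccdddcac' ignored (set empty)
after full input: {}  (accept=1 not in)

Answer: REJECT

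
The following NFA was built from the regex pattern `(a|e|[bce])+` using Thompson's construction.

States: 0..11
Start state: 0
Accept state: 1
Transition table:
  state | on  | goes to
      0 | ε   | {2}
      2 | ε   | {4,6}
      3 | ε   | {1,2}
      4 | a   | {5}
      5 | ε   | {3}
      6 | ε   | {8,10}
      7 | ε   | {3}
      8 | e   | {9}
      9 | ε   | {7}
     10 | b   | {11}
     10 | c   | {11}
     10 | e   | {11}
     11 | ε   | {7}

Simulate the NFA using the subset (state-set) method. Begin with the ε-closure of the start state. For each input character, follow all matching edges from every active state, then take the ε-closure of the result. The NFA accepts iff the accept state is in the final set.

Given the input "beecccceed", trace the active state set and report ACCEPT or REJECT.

Answer: REJECT

Derivation:
initial (ε-close {0}): {0,2,4,6,8,10}
'b' @ 1: {1,2,3,4,6,7,8,10,11}  ✓accept
'e' @ 2: {1,2,3,4,6,7,8,9,10,11}  ✓accept
'e' @ 3: {1,2,3,4,6,7,8,9,10,11}  ✓accept
'c' @ 4: {1,2,3,4,6,7,8,10,11}  ✓accept
'c' @ 5: {1,2,3,4,6,7,8,10,11}  ✓accept
'c' @ 6: {1,2,3,4,6,7,8,10,11}  ✓accept
'c' @ 7: {1,2,3,4,6,7,8,10,11}  ✓accept
'e' @ 8: {1,2,3,4,6,7,8,9,10,11}  ✓accept
'e' @ 9: {1,2,3,4,6,7,8,9,10,11}  ✓accept
'd' @ 10: {}  — dead — no transitions
after full input: {}  (accept=1 not in)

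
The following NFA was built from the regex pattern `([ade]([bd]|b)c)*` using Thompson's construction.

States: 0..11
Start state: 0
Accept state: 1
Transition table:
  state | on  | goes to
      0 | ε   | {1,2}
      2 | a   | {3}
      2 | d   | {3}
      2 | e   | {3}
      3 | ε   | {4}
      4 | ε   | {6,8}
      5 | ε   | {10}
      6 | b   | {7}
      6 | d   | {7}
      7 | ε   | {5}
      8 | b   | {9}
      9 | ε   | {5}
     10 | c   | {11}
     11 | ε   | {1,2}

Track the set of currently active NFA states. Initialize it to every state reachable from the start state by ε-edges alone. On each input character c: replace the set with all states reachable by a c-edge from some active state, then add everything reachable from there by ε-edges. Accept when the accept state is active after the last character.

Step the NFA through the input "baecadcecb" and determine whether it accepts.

start: ε-closure({0}) = {0,1,2}
'b' @ 1: {}  — no active states
rest 'aecadcecb' ignored (set empty)
after full input: {}  (accept=1 not in)

Answer: REJECT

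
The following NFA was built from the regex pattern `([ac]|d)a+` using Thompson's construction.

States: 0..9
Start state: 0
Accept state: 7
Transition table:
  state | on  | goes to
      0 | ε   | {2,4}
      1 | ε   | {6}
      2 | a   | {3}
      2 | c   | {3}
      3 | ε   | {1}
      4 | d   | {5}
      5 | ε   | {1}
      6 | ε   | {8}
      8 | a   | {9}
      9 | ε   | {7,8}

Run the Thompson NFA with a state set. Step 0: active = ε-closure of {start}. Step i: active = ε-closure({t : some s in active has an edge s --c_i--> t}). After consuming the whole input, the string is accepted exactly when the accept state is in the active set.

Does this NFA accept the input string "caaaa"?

Answer: ACCEPT

Steps:
initial (ε-close {0}): {0,2,4}
'c' @ 1: {1,3,6,8}
'a' @ 2: {7,8,9}  [accepting]
'a' @ 3: {7,8,9}  [accepting]
'a' @ 4: {7,8,9}  [accepting]
'a' @ 5: {7,8,9}  [accepting]
after full input: {7,8,9}  (accept=7 in)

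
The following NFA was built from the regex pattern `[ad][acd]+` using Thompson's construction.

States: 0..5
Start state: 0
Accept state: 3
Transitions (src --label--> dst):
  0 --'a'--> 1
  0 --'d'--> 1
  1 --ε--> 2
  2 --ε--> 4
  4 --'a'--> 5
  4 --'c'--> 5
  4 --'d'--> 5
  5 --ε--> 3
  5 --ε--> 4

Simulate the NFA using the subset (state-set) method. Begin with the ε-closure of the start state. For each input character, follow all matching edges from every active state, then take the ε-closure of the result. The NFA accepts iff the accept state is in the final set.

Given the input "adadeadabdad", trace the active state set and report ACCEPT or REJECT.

S₀ = ε-closure({0}) = {0}
'a' @ 1: {1,2,4}
'd' @ 2: {3,4,5}  ✓accept
'a' @ 3: {3,4,5}  ✓accept
'd' @ 4: {3,4,5}  ✓accept
'e' @ 5: {}  — dead — no transitions
rest 'adabdad' ignored (set empty)
after full input: {}  (accept=3 not in)

Answer: REJECT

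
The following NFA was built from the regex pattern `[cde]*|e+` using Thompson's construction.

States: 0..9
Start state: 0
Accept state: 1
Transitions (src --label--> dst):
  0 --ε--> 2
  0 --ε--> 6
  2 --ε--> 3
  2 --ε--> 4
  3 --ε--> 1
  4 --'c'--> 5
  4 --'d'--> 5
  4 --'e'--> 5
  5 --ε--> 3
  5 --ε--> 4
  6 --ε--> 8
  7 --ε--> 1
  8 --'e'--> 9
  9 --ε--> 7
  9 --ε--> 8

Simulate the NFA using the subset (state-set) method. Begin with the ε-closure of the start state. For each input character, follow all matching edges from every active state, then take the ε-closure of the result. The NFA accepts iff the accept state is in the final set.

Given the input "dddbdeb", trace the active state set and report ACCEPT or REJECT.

start: ε-closure({0}) = {0,1,2,3,4,6,8}
'd' @ 1: {1,3,4,5}  [accepting]
'd' @ 2: {1,3,4,5}  [accepting]
'd' @ 3: {1,3,4,5}  [accepting]
'b' @ 4: {}  — no active states
rest 'deb' ignored (set empty)
final: {}; accept 1 not in set

Answer: REJECT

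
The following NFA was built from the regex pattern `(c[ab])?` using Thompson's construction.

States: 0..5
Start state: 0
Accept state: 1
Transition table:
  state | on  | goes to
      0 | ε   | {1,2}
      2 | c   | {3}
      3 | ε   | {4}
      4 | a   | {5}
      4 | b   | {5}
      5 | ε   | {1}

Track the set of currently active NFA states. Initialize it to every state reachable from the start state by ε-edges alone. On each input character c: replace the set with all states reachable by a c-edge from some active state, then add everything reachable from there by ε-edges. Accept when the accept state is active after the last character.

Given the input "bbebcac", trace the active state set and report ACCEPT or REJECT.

Answer: REJECT

Steps:
initial (ε-close {0}): {0,1,2}
'b' @ 1: {}  — state set empty
rest 'bebcac' ignored (set empty)
end set {} — state 1 not in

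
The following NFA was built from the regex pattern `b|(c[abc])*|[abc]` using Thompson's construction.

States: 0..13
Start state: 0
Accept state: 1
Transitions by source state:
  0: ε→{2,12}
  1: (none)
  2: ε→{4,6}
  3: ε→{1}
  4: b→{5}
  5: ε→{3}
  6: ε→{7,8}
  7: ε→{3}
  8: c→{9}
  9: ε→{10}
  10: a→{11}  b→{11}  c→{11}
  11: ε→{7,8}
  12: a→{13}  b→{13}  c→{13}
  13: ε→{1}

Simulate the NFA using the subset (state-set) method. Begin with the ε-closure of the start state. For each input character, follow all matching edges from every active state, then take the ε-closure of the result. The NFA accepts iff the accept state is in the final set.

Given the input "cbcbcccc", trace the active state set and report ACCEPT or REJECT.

initial (ε-close {0}): {0,1,2,3,4,6,7,8,12}
'c' @ 1: {1,9,10,13}  (accept∈set)
'b' @ 2: {1,3,7,8,11}  (accept∈set)
'c' @ 3: {9,10}
'b' @ 4: {1,3,7,8,11}  (accept∈set)
'c' @ 5: {9,10}
'c' @ 6: {1,3,7,8,11}  (accept∈set)
'c' @ 7: {9,10}
'c' @ 8: {1,3,7,8,11}  (accept∈set)
final: {1,3,7,8,11}; accept 1 in set

Answer: ACCEPT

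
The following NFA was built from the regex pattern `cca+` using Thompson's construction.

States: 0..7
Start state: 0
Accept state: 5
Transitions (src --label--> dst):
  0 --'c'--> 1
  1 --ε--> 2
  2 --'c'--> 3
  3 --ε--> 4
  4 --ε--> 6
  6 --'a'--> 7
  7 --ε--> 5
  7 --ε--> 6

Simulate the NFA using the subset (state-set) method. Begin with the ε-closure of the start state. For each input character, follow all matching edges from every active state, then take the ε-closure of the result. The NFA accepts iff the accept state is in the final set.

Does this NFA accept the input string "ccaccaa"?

Answer: REJECT

Trace:
initial (ε-close {0}): {0}
'c' @ 1: {1,2}
'c' @ 2: {3,4,6}
'a' @ 3: {5,6,7}  ✓accept
'c' @ 4: {}  — state set empty
rest 'caa' ignored (set empty)
after full input: {}  (accept=5 not in)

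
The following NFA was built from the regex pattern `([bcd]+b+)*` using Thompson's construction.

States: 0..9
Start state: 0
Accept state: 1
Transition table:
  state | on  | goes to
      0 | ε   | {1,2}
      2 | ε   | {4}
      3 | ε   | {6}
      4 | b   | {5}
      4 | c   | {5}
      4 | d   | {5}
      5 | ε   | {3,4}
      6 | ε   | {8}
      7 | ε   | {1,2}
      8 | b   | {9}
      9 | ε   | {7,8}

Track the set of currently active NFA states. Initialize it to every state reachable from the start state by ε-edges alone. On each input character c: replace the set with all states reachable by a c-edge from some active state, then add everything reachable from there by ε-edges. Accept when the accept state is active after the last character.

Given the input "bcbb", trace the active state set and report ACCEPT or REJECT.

Answer: ACCEPT

Derivation:
start: ε-closure({0}) = {0,1,2,4}
'b' @ 1: {3,4,5,6,8}
'c' @ 2: {3,4,5,6,8}
'b' @ 3: {1,2,3,4,5,6,7,8,9}  (accept∈set)
'b' @ 4: {1,2,3,4,5,6,7,8,9}  (accept∈set)
after full input: {1,2,3,4,5,6,7,8,9}  (accept=1 in)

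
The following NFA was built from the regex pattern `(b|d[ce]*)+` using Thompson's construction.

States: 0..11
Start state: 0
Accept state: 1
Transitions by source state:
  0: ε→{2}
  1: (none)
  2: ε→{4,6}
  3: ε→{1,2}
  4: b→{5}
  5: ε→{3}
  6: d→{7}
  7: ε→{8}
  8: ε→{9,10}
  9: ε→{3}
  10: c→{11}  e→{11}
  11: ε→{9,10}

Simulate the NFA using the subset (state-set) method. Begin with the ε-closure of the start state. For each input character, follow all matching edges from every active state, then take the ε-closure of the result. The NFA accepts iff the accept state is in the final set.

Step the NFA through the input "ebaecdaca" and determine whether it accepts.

Answer: REJECT

Trace:
initial (ε-close {0}): {0,2,4,6}
'e' @ 1: {}  — dead — no transitions
rest 'baecdaca' ignored (set empty)
end set {} — state 1 not in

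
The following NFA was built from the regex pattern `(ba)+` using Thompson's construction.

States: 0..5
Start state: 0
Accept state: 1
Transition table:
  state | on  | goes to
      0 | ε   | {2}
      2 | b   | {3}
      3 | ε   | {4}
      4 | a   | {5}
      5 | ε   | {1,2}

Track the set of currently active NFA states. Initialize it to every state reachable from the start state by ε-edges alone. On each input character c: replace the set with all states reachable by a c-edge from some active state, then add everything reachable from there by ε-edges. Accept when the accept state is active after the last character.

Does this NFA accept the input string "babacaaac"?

Answer: REJECT

Trace:
S₀ = ε-closure({0}) = {0,2}
'b' @ 1: {3,4}
'a' @ 2: {1,2,5}  [accepting]
'b' @ 3: {3,4}
'a' @ 4: {1,2,5}  [accepting]
'c' @ 5: {}  — dead — no transitions
rest 'aaac' ignored (set empty)
end set {} — state 1 not in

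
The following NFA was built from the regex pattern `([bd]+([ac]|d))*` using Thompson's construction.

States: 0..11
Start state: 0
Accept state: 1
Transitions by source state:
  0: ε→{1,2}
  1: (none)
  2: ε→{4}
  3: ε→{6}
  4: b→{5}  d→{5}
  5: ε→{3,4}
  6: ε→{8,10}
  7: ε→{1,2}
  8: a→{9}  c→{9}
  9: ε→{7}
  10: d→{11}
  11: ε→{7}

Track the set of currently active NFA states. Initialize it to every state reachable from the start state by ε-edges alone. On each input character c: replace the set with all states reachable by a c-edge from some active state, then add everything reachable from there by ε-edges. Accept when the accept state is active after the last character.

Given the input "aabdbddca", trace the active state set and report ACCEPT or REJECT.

initial (ε-close {0}): {0,1,2,4}
'a' @ 1: {}  — state set empty
rest 'abdbddca' ignored (set empty)
final: {}; accept 1 not in set

Answer: REJECT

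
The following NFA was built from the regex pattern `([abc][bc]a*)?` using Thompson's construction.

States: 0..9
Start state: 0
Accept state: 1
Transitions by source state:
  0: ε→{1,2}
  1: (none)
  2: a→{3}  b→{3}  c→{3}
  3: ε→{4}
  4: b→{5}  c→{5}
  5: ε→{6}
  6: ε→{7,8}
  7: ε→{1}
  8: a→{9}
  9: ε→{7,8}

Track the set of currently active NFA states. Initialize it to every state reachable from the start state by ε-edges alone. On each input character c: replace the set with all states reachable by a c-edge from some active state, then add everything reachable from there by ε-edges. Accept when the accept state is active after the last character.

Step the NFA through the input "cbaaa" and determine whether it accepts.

Answer: ACCEPT

Steps:
S₀ = ε-closure({0}) = {0,1,2}
'c' @ 1: {3,4}
'b' @ 2: {1,5,6,7,8}  ✓accept
'a' @ 3: {1,7,8,9}  ✓accept
'a' @ 4: {1,7,8,9}  ✓accept
'a' @ 5: {1,7,8,9}  ✓accept
after full input: {1,7,8,9}  (accept=1 in)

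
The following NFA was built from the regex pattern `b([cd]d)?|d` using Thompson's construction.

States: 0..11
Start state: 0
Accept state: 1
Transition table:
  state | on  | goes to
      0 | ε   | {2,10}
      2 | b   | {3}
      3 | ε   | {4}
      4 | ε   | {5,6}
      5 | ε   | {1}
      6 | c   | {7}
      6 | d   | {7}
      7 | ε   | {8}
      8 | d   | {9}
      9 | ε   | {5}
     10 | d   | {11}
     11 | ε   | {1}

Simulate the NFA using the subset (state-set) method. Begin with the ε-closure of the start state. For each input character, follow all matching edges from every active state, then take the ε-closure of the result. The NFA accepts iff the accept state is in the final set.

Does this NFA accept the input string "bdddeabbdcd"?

start: ε-closure({0}) = {0,2,10}
'b' @ 1: {1,3,4,5,6}  [accepting]
'd' @ 2: {7,8}
'd' @ 3: {1,5,9}  [accepting]
'd' @ 4: {}  — no active states
rest 'eabbdcd' ignored (set empty)
after full input: {}  (accept=1 not in)

Answer: REJECT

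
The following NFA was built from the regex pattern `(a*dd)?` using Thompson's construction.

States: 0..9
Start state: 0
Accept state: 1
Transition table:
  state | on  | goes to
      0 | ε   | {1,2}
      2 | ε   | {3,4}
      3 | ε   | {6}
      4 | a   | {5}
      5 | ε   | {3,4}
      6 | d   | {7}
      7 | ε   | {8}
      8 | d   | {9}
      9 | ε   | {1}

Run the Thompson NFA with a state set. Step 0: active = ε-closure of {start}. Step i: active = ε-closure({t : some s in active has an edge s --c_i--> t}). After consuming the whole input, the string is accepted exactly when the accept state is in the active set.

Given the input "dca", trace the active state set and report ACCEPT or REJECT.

S₀ = ε-closure({0}) = {0,1,2,3,4,6}
'd' @ 1: {7,8}
'c' @ 2: {}  — no active states
rest 'a' ignored (set empty)
end set {} — state 1 not in

Answer: REJECT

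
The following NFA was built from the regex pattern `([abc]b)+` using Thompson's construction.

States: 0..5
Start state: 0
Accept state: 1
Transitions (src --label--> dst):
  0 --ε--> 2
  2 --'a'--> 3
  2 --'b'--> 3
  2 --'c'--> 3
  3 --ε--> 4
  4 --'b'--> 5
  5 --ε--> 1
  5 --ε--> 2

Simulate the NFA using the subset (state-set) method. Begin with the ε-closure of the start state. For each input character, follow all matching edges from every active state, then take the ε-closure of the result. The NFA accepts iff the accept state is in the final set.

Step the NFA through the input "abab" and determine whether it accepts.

Answer: ACCEPT

Derivation:
start: ε-closure({0}) = {0,2}
'a' @ 1: {3,4}
'b' @ 2: {1,2,5}  ✓accept
'a' @ 3: {3,4}
'b' @ 4: {1,2,5}  ✓accept
end set {1,2,5} — state 1 in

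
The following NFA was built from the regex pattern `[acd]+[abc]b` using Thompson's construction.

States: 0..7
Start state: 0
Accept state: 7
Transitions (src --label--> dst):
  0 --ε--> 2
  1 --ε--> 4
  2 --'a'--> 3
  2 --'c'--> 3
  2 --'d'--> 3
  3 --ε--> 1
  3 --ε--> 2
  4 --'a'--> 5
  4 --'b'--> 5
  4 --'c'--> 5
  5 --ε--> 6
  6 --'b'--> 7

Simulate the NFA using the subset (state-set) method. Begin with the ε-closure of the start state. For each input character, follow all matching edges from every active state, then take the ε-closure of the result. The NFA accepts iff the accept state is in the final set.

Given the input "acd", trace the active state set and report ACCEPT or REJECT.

start: ε-closure({0}) = {0,2}
'a' @ 1: {1,2,3,4}
'c' @ 2: {1,2,3,4,5,6}
'd' @ 3: {1,2,3,4}
final: {1,2,3,4}; accept 7 not in set

Answer: REJECT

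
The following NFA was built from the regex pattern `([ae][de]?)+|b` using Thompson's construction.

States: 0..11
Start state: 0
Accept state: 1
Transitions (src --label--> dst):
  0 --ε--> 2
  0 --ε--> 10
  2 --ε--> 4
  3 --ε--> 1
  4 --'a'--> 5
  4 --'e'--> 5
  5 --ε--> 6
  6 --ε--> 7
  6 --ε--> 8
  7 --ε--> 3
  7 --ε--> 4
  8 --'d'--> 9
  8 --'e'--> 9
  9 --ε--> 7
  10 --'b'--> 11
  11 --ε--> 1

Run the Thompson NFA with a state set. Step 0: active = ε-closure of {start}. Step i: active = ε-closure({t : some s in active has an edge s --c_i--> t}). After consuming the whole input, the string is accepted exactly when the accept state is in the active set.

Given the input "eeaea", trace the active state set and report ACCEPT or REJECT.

Answer: ACCEPT

Trace:
start: ε-closure({0}) = {0,2,4,10}
'e' @ 1: {1,3,4,5,6,7,8}  [accepting]
'e' @ 2: {1,3,4,5,6,7,8,9}  [accepting]
'a' @ 3: {1,3,4,5,6,7,8}  [accepting]
'e' @ 4: {1,3,4,5,6,7,8,9}  [accepting]
'a' @ 5: {1,3,4,5,6,7,8}  [accepting]
end set {1,3,4,5,6,7,8} — state 1 in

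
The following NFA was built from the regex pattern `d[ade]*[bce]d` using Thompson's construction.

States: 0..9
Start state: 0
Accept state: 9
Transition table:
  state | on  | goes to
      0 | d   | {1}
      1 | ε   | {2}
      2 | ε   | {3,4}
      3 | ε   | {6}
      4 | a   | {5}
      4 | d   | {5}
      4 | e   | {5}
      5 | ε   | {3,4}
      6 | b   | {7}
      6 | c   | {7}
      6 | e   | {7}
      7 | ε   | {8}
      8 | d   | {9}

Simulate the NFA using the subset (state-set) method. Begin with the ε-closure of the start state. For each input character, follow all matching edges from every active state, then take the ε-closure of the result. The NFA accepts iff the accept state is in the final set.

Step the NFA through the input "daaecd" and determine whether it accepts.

S₀ = ε-closure({0}) = {0}
'd' @ 1: {1,2,3,4,6}
'a' @ 2: {3,4,5,6}
'a' @ 3: {3,4,5,6}
'e' @ 4: {3,4,5,6,7,8}
'c' @ 5: {7,8}
'd' @ 6: {9}  [accepting]
after full input: {9}  (accept=9 in)

Answer: ACCEPT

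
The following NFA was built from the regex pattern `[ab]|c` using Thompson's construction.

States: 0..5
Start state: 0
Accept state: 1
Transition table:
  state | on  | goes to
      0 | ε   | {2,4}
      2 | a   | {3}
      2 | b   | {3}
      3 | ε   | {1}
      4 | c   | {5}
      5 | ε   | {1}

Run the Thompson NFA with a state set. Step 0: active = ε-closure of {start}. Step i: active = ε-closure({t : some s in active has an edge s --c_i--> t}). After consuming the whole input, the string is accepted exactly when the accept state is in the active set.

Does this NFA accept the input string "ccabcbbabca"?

S₀ = ε-closure({0}) = {0,2,4}
'c' @ 1: {1,5}  (accept∈set)
'c' @ 2: {}  — no active states
rest 'abcbbabca' ignored (set empty)
end set {} — state 1 not in

Answer: REJECT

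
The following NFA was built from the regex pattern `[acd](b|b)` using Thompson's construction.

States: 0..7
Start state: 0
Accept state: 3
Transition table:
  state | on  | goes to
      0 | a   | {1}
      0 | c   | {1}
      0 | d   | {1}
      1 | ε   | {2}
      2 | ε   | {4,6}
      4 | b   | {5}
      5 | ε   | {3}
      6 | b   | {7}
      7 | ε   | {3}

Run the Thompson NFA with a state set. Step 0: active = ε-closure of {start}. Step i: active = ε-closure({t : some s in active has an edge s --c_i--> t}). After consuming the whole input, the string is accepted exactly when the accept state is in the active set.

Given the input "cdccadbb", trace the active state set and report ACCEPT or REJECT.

initial (ε-close {0}): {0}
'c' @ 1: {1,2,4,6}
'd' @ 2: {}  — no active states
rest 'ccadbb' ignored (set empty)
end set {} — state 3 not in

Answer: REJECT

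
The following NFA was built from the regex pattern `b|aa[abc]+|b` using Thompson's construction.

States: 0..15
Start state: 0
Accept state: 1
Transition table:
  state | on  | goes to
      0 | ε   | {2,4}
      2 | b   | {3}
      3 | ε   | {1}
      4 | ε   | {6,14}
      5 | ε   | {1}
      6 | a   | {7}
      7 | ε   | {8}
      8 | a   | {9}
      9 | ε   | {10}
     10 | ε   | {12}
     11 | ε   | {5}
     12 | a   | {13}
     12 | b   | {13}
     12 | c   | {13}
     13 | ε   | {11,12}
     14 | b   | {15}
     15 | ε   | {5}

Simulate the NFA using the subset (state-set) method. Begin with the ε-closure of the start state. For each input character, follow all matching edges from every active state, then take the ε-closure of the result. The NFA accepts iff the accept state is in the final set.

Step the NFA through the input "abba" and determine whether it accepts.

S₀ = ε-closure({0}) = {0,2,4,6,14}
'a' @ 1: {7,8}
'b' @ 2: {}  — state set empty
rest 'ba' ignored (set empty)
end set {} — state 1 not in

Answer: REJECT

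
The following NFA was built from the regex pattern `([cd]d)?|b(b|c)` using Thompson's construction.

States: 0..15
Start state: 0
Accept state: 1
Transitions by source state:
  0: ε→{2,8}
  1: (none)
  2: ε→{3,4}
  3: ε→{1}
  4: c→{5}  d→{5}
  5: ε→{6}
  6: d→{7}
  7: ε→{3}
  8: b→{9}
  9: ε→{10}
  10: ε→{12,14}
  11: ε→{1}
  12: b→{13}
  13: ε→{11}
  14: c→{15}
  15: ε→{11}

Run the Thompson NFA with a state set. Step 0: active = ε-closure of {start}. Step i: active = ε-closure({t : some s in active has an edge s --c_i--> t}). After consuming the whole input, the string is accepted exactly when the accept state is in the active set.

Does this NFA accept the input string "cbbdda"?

initial (ε-close {0}): {0,1,2,3,4,8}
'c' @ 1: {5,6}
'b' @ 2: {}  — dead — no transitions
rest 'bdda' ignored (set empty)
final: {}; accept 1 not in set

Answer: REJECT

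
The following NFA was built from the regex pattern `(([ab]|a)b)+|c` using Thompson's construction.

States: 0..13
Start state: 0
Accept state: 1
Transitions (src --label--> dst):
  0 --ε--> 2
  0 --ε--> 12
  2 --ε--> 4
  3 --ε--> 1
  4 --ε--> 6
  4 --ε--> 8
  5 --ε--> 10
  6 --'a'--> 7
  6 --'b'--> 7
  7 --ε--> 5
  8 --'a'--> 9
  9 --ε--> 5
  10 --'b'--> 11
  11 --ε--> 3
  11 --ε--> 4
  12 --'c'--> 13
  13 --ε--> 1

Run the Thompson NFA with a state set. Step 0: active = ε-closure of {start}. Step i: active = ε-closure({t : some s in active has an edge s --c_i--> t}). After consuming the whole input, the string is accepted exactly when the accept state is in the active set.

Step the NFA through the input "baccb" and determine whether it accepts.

initial (ε-close {0}): {0,2,4,6,8,12}
'b' @ 1: {5,7,10}
'a' @ 2: {}  — dead — no transitions
rest 'ccb' ignored (set empty)
after full input: {}  (accept=1 not in)

Answer: REJECT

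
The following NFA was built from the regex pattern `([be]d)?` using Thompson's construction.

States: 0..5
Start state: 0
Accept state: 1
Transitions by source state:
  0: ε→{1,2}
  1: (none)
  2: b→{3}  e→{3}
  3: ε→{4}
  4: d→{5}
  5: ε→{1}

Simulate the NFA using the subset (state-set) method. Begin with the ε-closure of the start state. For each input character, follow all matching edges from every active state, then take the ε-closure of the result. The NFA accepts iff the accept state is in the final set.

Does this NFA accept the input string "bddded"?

Answer: REJECT

Derivation:
initial (ε-close {0}): {0,1,2}
'b' @ 1: {3,4}
'd' @ 2: {1,5}  (accept∈set)
'd' @ 3: {}  — no active states
rest 'ded' ignored (set empty)
after full input: {}  (accept=1 not in)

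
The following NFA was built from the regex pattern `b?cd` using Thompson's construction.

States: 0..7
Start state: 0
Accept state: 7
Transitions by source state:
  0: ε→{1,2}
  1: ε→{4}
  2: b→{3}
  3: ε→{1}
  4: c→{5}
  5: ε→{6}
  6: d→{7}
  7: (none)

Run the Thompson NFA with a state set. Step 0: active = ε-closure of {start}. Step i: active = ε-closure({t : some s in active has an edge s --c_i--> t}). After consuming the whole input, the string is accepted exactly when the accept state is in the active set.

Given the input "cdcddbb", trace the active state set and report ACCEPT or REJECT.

initial (ε-close {0}): {0,1,2,4}
'c' @ 1: {5,6}
'd' @ 2: {7}  (accept∈set)
'c' @ 3: {}  — no active states
rest 'ddbb' ignored (set empty)
end set {} — state 7 not in

Answer: REJECT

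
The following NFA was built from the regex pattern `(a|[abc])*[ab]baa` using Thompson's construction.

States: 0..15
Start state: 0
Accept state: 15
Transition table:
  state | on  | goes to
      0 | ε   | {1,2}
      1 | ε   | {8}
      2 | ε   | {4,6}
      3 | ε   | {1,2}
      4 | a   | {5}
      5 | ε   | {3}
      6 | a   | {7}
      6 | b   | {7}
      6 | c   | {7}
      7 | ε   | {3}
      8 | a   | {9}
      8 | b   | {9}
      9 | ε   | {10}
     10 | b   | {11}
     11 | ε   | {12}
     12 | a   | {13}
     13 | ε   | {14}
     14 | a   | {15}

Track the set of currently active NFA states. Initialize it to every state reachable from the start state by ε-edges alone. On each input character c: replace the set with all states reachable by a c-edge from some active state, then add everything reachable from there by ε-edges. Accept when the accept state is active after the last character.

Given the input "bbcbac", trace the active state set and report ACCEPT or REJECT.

S₀ = ε-closure({0}) = {0,1,2,4,6,8}
'b' @ 1: {1,2,3,4,6,7,8,9,10}
'b' @ 2: {1,2,3,4,6,7,8,9,10,11,12}
'c' @ 3: {1,2,3,4,6,7,8}
'b' @ 4: {1,2,3,4,6,7,8,9,10}
'a' @ 5: {1,2,3,4,5,6,7,8,9,10}
'c' @ 6: {1,2,3,4,6,7,8}
end set {1,2,3,4,6,7,8} — state 15 not in

Answer: REJECT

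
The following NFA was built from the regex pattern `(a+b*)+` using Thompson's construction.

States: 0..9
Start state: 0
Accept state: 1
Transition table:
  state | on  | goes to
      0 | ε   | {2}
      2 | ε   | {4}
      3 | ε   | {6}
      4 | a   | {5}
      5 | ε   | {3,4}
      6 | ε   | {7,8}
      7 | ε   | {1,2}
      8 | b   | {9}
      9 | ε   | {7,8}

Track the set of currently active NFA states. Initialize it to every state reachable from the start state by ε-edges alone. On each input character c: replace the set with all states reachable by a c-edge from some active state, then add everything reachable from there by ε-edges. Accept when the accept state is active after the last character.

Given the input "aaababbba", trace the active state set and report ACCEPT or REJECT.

S₀ = ε-closure({0}) = {0,2,4}
'a' @ 1: {1,2,3,4,5,6,7,8}  ✓accept
'a' @ 2: {1,2,3,4,5,6,7,8}  ✓accept
'a' @ 3: {1,2,3,4,5,6,7,8}  ✓accept
'b' @ 4: {1,2,4,7,8,9}  ✓accept
'a' @ 5: {1,2,3,4,5,6,7,8}  ✓accept
'b' @ 6: {1,2,4,7,8,9}  ✓accept
'b' @ 7: {1,2,4,7,8,9}  ✓accept
'b' @ 8: {1,2,4,7,8,9}  ✓accept
'a' @ 9: {1,2,3,4,5,6,7,8}  ✓accept
end set {1,2,3,4,5,6,7,8} — state 1 in

Answer: ACCEPT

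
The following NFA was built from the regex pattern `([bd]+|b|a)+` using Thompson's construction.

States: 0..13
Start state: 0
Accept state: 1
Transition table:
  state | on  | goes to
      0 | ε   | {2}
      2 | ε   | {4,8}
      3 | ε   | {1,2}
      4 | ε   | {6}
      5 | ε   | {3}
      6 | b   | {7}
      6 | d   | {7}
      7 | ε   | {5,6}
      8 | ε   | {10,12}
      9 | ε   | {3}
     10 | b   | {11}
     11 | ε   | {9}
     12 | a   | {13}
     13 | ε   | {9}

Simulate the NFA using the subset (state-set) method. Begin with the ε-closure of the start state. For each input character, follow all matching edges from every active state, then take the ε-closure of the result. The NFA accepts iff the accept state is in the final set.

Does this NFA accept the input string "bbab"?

start: ε-closure({0}) = {0,2,4,6,8,10,12}
'b' @ 1: {1,2,3,4,5,6,7,8,9,10,11,12}  [accepting]
'b' @ 2: {1,2,3,4,5,6,7,8,9,10,11,12}  [accepting]
'a' @ 3: {1,2,3,4,6,8,9,10,12,13}  [accepting]
'b' @ 4: {1,2,3,4,5,6,7,8,9,10,11,12}  [accepting]
after full input: {1,2,3,4,5,6,7,8,9,10,11,12}  (accept=1 in)

Answer: ACCEPT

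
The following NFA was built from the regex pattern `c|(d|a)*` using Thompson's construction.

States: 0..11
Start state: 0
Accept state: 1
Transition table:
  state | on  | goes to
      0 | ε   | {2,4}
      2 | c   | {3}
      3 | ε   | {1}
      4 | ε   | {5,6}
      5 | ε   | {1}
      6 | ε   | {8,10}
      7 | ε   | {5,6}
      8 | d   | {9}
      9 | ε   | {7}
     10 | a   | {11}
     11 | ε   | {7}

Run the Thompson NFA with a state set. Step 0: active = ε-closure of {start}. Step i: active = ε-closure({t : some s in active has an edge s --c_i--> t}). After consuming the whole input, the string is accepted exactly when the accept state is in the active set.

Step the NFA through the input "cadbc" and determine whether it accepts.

start: ε-closure({0}) = {0,1,2,4,5,6,8,10}
'c' @ 1: {1,3}  [accepting]
'a' @ 2: {}  — dead — no transitions
rest 'dbc' ignored (set empty)
after full input: {}  (accept=1 not in)

Answer: REJECT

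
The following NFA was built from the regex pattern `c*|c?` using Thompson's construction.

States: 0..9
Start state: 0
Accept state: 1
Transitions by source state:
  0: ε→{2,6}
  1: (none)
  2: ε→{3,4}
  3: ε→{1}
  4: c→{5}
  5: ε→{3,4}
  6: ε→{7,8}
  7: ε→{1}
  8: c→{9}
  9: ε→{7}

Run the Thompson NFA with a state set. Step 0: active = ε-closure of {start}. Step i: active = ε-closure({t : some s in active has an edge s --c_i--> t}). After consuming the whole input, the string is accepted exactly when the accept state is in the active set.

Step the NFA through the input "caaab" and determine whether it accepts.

Answer: REJECT

Derivation:
initial (ε-close {0}): {0,1,2,3,4,6,7,8}
'c' @ 1: {1,3,4,5,7,9}  ✓accept
'a' @ 2: {}  — dead — no transitions
rest 'aab' ignored (set empty)
after full input: {}  (accept=1 not in)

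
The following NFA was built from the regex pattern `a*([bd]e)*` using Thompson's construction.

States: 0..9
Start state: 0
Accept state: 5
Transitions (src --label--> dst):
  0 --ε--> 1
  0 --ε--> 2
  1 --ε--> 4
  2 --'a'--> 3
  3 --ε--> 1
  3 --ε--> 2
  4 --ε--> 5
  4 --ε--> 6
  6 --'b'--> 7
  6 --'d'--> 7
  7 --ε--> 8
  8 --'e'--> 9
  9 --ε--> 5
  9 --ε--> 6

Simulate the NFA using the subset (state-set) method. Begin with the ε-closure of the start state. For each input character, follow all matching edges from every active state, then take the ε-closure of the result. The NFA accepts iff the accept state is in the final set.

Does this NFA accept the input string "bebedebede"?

initial (ε-close {0}): {0,1,2,4,5,6}
'b' @ 1: {7,8}
'e' @ 2: {5,6,9}  (accept∈set)
'b' @ 3: {7,8}
'e' @ 4: {5,6,9}  (accept∈set)
'd' @ 5: {7,8}
'e' @ 6: {5,6,9}  (accept∈set)
'b' @ 7: {7,8}
'e' @ 8: {5,6,9}  (accept∈set)
'd' @ 9: {7,8}
'e' @ 10: {5,6,9}  (accept∈set)
final: {5,6,9}; accept 5 in set

Answer: ACCEPT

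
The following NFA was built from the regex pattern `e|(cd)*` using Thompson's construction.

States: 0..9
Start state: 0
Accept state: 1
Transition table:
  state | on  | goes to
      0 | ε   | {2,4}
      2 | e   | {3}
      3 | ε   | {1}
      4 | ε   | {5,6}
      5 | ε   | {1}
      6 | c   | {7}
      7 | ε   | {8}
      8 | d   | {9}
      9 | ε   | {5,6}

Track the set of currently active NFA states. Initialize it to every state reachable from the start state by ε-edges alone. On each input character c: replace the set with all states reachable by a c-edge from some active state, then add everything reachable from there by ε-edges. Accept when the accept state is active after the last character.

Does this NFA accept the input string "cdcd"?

Answer: ACCEPT

Derivation:
initial (ε-close {0}): {0,1,2,4,5,6}
'c' @ 1: {7,8}
'd' @ 2: {1,5,6,9}  ✓accept
'c' @ 3: {7,8}
'd' @ 4: {1,5,6,9}  ✓accept
final: {1,5,6,9}; accept 1 in set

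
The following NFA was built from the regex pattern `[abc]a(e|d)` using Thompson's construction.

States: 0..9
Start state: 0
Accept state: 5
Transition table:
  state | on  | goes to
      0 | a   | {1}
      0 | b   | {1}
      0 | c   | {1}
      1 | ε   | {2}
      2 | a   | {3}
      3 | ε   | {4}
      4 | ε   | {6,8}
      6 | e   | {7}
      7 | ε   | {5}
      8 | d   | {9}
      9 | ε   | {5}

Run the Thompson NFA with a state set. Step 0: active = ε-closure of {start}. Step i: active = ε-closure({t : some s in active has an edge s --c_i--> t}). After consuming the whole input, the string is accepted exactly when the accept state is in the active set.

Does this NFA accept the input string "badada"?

Answer: REJECT

Derivation:
start: ε-closure({0}) = {0}
'b' @ 1: {1,2}
'a' @ 2: {3,4,6,8}
'd' @ 3: {5,9}  [accepting]
'a' @ 4: {}  — dead — no transitions
rest 'da' ignored (set empty)
end set {} — state 5 not in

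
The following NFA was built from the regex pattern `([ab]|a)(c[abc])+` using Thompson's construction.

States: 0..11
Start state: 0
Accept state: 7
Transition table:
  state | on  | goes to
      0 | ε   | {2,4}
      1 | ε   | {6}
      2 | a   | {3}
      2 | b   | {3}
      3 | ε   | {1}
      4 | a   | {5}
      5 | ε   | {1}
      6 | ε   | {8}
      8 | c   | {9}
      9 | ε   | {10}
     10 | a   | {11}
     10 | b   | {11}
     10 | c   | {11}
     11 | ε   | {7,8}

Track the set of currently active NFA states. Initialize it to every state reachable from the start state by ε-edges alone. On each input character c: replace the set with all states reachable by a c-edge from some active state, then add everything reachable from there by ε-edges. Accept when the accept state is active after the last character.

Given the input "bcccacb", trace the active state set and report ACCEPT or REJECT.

initial (ε-close {0}): {0,2,4}
'b' @ 1: {1,3,6,8}
'c' @ 2: {9,10}
'c' @ 3: {7,8,11}  [accepting]
'c' @ 4: {9,10}
'a' @ 5: {7,8,11}  [accepting]
'c' @ 6: {9,10}
'b' @ 7: {7,8,11}  [accepting]
after full input: {7,8,11}  (accept=7 in)

Answer: ACCEPT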